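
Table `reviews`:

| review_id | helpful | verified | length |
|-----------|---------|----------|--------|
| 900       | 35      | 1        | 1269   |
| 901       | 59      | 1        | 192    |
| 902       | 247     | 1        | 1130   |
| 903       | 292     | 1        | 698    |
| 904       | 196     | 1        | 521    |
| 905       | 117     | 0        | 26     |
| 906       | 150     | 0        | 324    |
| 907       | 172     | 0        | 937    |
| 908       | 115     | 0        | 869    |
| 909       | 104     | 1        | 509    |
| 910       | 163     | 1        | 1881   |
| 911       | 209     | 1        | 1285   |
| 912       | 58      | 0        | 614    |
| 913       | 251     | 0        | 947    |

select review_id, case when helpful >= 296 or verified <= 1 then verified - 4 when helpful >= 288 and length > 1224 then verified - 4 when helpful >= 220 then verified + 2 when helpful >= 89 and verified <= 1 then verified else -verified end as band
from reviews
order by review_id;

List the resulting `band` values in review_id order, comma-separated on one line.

-3, -3, -3, -3, -3, -4, -4, -4, -4, -3, -3, -3, -4, -4

review_id=900: helpful >= 296 or verified <= 1 → -3
review_id=901: helpful >= 296 or verified <= 1 → -3
review_id=902: helpful >= 296 or verified <= 1 → -3
review_id=903: helpful >= 296 or verified <= 1 → -3
review_id=904: helpful >= 296 or verified <= 1 → -3
review_id=905: helpful >= 296 or verified <= 1 → -4
review_id=906: helpful >= 296 or verified <= 1 → -4
review_id=907: helpful >= 296 or verified <= 1 → -4
review_id=908: helpful >= 296 or verified <= 1 → -4
review_id=909: helpful >= 296 or verified <= 1 → -3
review_id=910: helpful >= 296 or verified <= 1 → -3
review_id=911: helpful >= 296 or verified <= 1 → -3
review_id=912: helpful >= 296 or verified <= 1 → -4
review_id=913: helpful >= 296 or verified <= 1 → -4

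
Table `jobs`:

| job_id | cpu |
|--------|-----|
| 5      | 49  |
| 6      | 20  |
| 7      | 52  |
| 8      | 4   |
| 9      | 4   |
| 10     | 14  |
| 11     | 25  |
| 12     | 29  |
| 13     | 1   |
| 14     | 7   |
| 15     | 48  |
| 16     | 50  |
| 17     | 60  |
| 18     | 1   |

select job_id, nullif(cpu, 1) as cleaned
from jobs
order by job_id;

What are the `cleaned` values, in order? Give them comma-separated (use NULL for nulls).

49, 20, 52, 4, 4, 14, 25, 29, NULL, 7, 48, 50, 60, NULL

job_id=5: cpu=49 vs 1: differ → 49
job_id=6: cpu=20 vs 1: differ → 20
job_id=7: cpu=52 vs 1: differ → 52
job_id=8: cpu=4 vs 1: differ → 4
job_id=9: cpu=4 vs 1: differ → 4
job_id=10: cpu=14 vs 1: differ → 14
job_id=11: cpu=25 vs 1: differ → 25
job_id=12: cpu=29 vs 1: differ → 29
job_id=13: cpu=1 vs 1: equal → NULL
job_id=14: cpu=7 vs 1: differ → 7
job_id=15: cpu=48 vs 1: differ → 48
job_id=16: cpu=50 vs 1: differ → 50
job_id=17: cpu=60 vs 1: differ → 60
job_id=18: cpu=1 vs 1: equal → NULL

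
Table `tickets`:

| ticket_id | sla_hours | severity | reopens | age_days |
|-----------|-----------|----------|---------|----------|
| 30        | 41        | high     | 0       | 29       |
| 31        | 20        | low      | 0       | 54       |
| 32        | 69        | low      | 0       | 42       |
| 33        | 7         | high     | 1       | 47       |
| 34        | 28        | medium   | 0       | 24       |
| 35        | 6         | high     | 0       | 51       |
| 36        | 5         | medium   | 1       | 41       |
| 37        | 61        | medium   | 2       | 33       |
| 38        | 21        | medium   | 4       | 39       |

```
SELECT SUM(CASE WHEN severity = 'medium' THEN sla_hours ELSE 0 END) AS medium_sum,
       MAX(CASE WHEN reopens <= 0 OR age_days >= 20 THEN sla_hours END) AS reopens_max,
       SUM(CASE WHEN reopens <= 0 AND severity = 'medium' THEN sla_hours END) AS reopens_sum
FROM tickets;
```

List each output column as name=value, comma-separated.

[medium_sum: severity = 'medium']
ticket_id=30: ✗
ticket_id=31: ✗
ticket_id=32: ✗
ticket_id=33: ✗
ticket_id=34: ✓ → 28
ticket_id=35: ✗
ticket_id=36: ✓ → 5
ticket_id=37: ✓ → 61
ticket_id=38: ✓ → 21
medium_sum = 28 + 5 + 61 + 21 = 115
—
[reopens_max: reopens <= 0 OR age_days >= 20]
ticket_id=30: ✓ → 41
ticket_id=31: ✓ → 20
ticket_id=32: ✓ → 69
ticket_id=33: ✓ → 7
ticket_id=34: ✓ → 28
ticket_id=35: ✓ → 6
ticket_id=36: ✓ → 5
ticket_id=37: ✓ → 61
ticket_id=38: ✓ → 21
reopens_max = MAX(41, 20, 69, 7, 28, 6, 5, 61, 21) = 69
—
[reopens_sum: reopens <= 0 AND severity = 'medium']
ticket_id=30: ✗
ticket_id=31: ✗
ticket_id=32: ✗
ticket_id=33: ✗
ticket_id=34: ✓ → 28
ticket_id=35: ✗
ticket_id=36: ✗
ticket_id=37: ✗
ticket_id=38: ✗
reopens_sum = 28

medium_sum=115, reopens_max=69, reopens_sum=28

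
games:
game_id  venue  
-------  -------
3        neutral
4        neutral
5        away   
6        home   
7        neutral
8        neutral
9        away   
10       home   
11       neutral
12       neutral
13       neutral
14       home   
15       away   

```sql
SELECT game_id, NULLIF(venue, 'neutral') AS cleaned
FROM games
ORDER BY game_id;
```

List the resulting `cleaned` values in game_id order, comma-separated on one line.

NULL, NULL, away, home, NULL, NULL, away, home, NULL, NULL, NULL, home, away

game_id=3: venue=neutral vs neutral: equal → NULL
game_id=4: venue=neutral vs neutral: equal → NULL
game_id=5: venue=away vs neutral: differ → away
game_id=6: venue=home vs neutral: differ → home
game_id=7: venue=neutral vs neutral: equal → NULL
game_id=8: venue=neutral vs neutral: equal → NULL
game_id=9: venue=away vs neutral: differ → away
game_id=10: venue=home vs neutral: differ → home
game_id=11: venue=neutral vs neutral: equal → NULL
game_id=12: venue=neutral vs neutral: equal → NULL
game_id=13: venue=neutral vs neutral: equal → NULL
game_id=14: venue=home vs neutral: differ → home
game_id=15: venue=away vs neutral: differ → away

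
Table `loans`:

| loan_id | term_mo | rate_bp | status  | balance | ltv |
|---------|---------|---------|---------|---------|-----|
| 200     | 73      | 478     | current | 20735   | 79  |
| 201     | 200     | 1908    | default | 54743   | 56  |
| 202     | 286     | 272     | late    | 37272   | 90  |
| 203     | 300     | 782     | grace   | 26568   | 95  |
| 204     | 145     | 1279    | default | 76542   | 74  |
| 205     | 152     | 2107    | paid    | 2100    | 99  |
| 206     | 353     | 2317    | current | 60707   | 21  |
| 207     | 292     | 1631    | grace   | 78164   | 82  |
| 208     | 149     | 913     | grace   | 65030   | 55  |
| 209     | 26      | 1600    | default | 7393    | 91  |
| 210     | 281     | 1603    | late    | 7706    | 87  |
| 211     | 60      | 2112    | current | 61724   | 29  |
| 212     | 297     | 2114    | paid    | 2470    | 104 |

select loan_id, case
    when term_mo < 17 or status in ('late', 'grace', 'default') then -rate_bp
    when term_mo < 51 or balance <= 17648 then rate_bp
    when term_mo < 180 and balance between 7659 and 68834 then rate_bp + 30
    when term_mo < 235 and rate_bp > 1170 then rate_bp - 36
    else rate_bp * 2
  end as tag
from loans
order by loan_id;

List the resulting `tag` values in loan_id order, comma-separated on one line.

508, -1908, -272, -782, -1279, 2107, 4634, -1631, -913, -1600, -1603, 2142, 2114

loan_id=200: term_mo < 180 and balance between 7659 and 68834 → 508
loan_id=201: term_mo < 17 or status in ('late', 'grace', 'default') → -1908
loan_id=202: term_mo < 17 or status in ('late', 'grace', 'default') → -272
loan_id=203: term_mo < 17 or status in ('late', 'grace', 'default') → -782
loan_id=204: term_mo < 17 or status in ('late', 'grace', 'default') → -1279
loan_id=205: term_mo < 51 or balance <= 17648 → 2107
loan_id=206: ELSE → 4634
loan_id=207: term_mo < 17 or status in ('late', 'grace', 'default') → -1631
loan_id=208: term_mo < 17 or status in ('late', 'grace', 'default') → -913
loan_id=209: term_mo < 17 or status in ('late', 'grace', 'default') → -1600
loan_id=210: term_mo < 17 or status in ('late', 'grace', 'default') → -1603
loan_id=211: term_mo < 180 and balance between 7659 and 68834 → 2142
loan_id=212: term_mo < 51 or balance <= 17648 → 2114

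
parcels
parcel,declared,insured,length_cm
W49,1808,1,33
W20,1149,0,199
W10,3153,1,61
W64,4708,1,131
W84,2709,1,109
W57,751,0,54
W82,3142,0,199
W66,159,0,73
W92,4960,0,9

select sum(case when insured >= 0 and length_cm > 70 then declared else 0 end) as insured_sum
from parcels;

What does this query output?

parcel=W49: ✗
parcel=W20: ✓ → 1149
parcel=W10: ✗
parcel=W64: ✓ → 4708
parcel=W84: ✓ → 2709
parcel=W57: ✗
parcel=W82: ✓ → 3142
parcel=W66: ✓ → 159
parcel=W92: ✗
insured_sum = 1149 + 4708 + 2709 + 3142 + 159 = 11867

11867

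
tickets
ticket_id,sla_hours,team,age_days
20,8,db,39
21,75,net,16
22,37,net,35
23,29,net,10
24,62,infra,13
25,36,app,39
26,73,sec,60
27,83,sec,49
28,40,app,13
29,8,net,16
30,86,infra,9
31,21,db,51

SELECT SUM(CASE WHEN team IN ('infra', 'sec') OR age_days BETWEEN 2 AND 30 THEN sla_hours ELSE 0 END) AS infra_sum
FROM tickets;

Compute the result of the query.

456

ticket_id=20: ✗
ticket_id=21: ✓ → 75
ticket_id=22: ✗
ticket_id=23: ✓ → 29
ticket_id=24: ✓ → 62
ticket_id=25: ✗
ticket_id=26: ✓ → 73
ticket_id=27: ✓ → 83
ticket_id=28: ✓ → 40
ticket_id=29: ✓ → 8
ticket_id=30: ✓ → 86
ticket_id=31: ✗
infra_sum = 75 + 29 + 62 + 73 + 83 + 40 + 8 + 86 = 456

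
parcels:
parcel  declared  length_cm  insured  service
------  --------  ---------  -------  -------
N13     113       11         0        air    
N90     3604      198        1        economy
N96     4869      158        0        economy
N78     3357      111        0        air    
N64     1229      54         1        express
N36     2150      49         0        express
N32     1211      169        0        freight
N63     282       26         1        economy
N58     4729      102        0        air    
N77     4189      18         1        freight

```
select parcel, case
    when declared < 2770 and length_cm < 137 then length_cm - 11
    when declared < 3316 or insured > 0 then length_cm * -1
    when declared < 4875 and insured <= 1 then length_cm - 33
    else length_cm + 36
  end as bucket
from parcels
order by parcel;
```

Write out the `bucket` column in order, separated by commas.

parcel=N13: declared < 2770 and length_cm < 137 → 0
parcel=N32: declared < 3316 or insured > 0 → -169
parcel=N36: declared < 2770 and length_cm < 137 → 38
parcel=N58: declared < 4875 and insured <= 1 → 69
parcel=N63: declared < 2770 and length_cm < 137 → 15
parcel=N64: declared < 2770 and length_cm < 137 → 43
parcel=N77: declared < 3316 or insured > 0 → -18
parcel=N78: declared < 4875 and insured <= 1 → 78
parcel=N90: declared < 3316 or insured > 0 → -198
parcel=N96: declared < 4875 and insured <= 1 → 125

0, -169, 38, 69, 15, 43, -18, 78, -198, 125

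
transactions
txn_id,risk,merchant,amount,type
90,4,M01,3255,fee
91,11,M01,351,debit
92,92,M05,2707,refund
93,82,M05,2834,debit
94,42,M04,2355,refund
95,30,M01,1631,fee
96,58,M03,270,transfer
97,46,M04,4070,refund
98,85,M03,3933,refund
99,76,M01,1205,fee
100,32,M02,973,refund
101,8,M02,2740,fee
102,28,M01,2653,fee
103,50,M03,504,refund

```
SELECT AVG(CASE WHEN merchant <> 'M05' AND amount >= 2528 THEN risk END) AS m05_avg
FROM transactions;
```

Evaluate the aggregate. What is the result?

34.2

txn_id=90: ✓ → 4
txn_id=91: ✗
txn_id=92: ✗
txn_id=93: ✗
txn_id=94: ✗
txn_id=95: ✗
txn_id=96: ✗
txn_id=97: ✓ → 46
txn_id=98: ✓ → 85
txn_id=99: ✗
txn_id=100: ✗
txn_id=101: ✓ → 8
txn_id=102: ✓ → 28
txn_id=103: ✗
m05_avg = (4 + 46 + 85 + 8 + 28) / 5 = 34.2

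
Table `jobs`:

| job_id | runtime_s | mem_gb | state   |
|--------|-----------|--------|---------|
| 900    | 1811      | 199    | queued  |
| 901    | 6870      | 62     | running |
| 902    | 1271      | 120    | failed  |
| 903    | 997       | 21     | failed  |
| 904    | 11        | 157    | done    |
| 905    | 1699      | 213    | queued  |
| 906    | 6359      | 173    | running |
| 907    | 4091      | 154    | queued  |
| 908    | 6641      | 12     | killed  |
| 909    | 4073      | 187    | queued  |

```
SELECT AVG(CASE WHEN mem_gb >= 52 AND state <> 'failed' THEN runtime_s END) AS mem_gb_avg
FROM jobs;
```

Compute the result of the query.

job_id=900: ✓ → 1811
job_id=901: ✓ → 6870
job_id=902: ✗
job_id=903: ✗
job_id=904: ✓ → 11
job_id=905: ✓ → 1699
job_id=906: ✓ → 6359
job_id=907: ✓ → 4091
job_id=908: ✗
job_id=909: ✓ → 4073
mem_gb_avg = (1811 + 6870 + 11 + 1699 + 6359 + 4091 + 4073) / 7 = 3559.1428571429

3559.1428571429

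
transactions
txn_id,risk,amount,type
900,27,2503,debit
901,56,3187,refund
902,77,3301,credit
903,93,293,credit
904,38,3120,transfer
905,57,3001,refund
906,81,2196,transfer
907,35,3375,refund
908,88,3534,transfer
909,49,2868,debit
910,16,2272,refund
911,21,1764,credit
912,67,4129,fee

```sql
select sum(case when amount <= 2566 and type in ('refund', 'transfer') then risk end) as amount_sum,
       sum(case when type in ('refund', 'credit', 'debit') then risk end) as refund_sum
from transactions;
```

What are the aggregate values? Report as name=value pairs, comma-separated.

[amount_sum: amount <= 2566 and type in ('refund', 'transfer')]
txn_id=900: ✗
txn_id=901: ✗
txn_id=902: ✗
txn_id=903: ✗
txn_id=904: ✗
txn_id=905: ✗
txn_id=906: ✓ → 81
txn_id=907: ✗
txn_id=908: ✗
txn_id=909: ✗
txn_id=910: ✓ → 16
txn_id=911: ✗
txn_id=912: ✗
amount_sum = 81 + 16 = 97
—
[refund_sum: type in ('refund', 'credit', 'debit')]
txn_id=900: ✓ → 27
txn_id=901: ✓ → 56
txn_id=902: ✓ → 77
txn_id=903: ✓ → 93
txn_id=904: ✗
txn_id=905: ✓ → 57
txn_id=906: ✗
txn_id=907: ✓ → 35
txn_id=908: ✗
txn_id=909: ✓ → 49
txn_id=910: ✓ → 16
txn_id=911: ✓ → 21
txn_id=912: ✗
refund_sum = 27 + 56 + 77 + 93 + 57 + 35 + 49 + 16 + 21 = 431

amount_sum=97, refund_sum=431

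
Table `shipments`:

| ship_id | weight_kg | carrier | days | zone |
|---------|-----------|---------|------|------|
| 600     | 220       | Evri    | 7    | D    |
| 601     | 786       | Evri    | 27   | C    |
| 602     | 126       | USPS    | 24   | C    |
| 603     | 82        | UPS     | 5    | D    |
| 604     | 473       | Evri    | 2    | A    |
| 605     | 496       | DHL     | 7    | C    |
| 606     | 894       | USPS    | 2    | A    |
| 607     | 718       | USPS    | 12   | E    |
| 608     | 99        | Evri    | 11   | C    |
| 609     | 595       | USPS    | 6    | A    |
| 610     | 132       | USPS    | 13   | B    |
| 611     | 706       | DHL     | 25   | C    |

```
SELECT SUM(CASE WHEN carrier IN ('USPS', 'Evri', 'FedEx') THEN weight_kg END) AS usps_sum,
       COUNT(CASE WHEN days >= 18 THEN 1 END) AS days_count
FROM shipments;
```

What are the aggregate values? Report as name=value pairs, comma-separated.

usps_sum=4043, days_count=3

[usps_sum: carrier IN ('USPS', 'Evri', 'FedEx')]
ship_id=600: ✓ → 220
ship_id=601: ✓ → 786
ship_id=602: ✓ → 126
ship_id=603: ✗
ship_id=604: ✓ → 473
ship_id=605: ✗
ship_id=606: ✓ → 894
ship_id=607: ✓ → 718
ship_id=608: ✓ → 99
ship_id=609: ✓ → 595
ship_id=610: ✓ → 132
ship_id=611: ✗
usps_sum = 220 + 786 + 126 + 473 + 894 + 718 + 99 + 595 + 132 = 4043
—
[days_count: days >= 18]
ship_id=600: ✗
ship_id=601: ✓ → 1
ship_id=602: ✓ → 1
ship_id=603: ✗
ship_id=604: ✗
ship_id=605: ✗
ship_id=606: ✗
ship_id=607: ✗
ship_id=608: ✗
ship_id=609: ✗
ship_id=610: ✗
ship_id=611: ✓ → 1
days_count = COUNT(1, 1, 1) = 3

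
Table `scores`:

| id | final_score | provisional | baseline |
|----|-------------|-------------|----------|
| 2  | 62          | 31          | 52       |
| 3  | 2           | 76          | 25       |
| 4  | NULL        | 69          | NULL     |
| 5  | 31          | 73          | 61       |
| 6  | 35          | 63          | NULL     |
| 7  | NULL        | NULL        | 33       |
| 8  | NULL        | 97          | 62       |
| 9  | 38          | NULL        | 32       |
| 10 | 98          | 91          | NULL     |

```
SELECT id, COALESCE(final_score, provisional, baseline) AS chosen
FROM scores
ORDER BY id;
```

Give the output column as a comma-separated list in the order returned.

id=2: final_score=62 → 62
id=3: final_score=2 → 2
id=4: final_score=NULL, provisional=69 → 69
id=5: final_score=31 → 31
id=6: final_score=35 → 35
id=7: final_score=NULL, provisional=NULL, baseline=33 → 33
id=8: final_score=NULL, provisional=97 → 97
id=9: final_score=38 → 38
id=10: final_score=98 → 98

62, 2, 69, 31, 35, 33, 97, 38, 98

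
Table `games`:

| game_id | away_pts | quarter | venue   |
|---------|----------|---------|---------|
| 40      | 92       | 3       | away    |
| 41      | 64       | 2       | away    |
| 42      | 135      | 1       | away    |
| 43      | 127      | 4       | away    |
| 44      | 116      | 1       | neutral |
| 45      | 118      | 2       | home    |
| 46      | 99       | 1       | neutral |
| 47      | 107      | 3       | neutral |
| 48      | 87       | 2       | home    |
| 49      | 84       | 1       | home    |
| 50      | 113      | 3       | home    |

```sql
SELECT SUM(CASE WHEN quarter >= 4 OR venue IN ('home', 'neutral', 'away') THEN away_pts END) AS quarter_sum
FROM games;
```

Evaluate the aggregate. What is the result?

1142

game_id=40: ✓ → 92
game_id=41: ✓ → 64
game_id=42: ✓ → 135
game_id=43: ✓ → 127
game_id=44: ✓ → 116
game_id=45: ✓ → 118
game_id=46: ✓ → 99
game_id=47: ✓ → 107
game_id=48: ✓ → 87
game_id=49: ✓ → 84
game_id=50: ✓ → 113
quarter_sum = 92 + 64 + 135 + 127 + 116 + 118 + 99 + 107 + 87 + 84 + 113 = 1142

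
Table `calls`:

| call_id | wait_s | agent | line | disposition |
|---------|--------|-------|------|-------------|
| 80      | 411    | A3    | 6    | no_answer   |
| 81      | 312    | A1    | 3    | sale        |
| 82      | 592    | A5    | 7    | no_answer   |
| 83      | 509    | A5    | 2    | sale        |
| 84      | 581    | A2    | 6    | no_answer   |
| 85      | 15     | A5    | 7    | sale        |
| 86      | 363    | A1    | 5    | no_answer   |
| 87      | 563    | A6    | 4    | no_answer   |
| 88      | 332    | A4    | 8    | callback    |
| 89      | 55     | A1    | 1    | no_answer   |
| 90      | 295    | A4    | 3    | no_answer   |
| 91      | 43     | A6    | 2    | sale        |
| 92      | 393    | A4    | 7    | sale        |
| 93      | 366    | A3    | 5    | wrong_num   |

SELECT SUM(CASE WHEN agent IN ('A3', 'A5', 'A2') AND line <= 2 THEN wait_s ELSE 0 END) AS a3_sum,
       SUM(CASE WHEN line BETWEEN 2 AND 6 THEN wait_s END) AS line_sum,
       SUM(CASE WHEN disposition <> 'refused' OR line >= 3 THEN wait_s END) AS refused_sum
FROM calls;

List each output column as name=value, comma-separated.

[a3_sum: agent IN ('A3', 'A5', 'A2') AND line <= 2]
call_id=80: ✗
call_id=81: ✗
call_id=82: ✗
call_id=83: ✓ → 509
call_id=84: ✗
call_id=85: ✗
call_id=86: ✗
call_id=87: ✗
call_id=88: ✗
call_id=89: ✗
call_id=90: ✗
call_id=91: ✗
call_id=92: ✗
call_id=93: ✗
a3_sum = 509
—
[line_sum: line BETWEEN 2 AND 6]
call_id=80: ✓ → 411
call_id=81: ✓ → 312
call_id=82: ✗
call_id=83: ✓ → 509
call_id=84: ✓ → 581
call_id=85: ✗
call_id=86: ✓ → 363
call_id=87: ✓ → 563
call_id=88: ✗
call_id=89: ✗
call_id=90: ✓ → 295
call_id=91: ✓ → 43
call_id=92: ✗
call_id=93: ✓ → 366
line_sum = 411 + 312 + 509 + 581 + 363 + 563 + 295 + 43 + 366 = 3443
—
[refused_sum: disposition <> 'refused' OR line >= 3]
call_id=80: ✓ → 411
call_id=81: ✓ → 312
call_id=82: ✓ → 592
call_id=83: ✓ → 509
call_id=84: ✓ → 581
call_id=85: ✓ → 15
call_id=86: ✓ → 363
call_id=87: ✓ → 563
call_id=88: ✓ → 332
call_id=89: ✓ → 55
call_id=90: ✓ → 295
call_id=91: ✓ → 43
call_id=92: ✓ → 393
call_id=93: ✓ → 366
refused_sum = 411 + 312 + 592 + 509 + 581 + 15 + 363 + 563 + 332 + 55 + 295 + 43 + 393 + 366 = 4830

a3_sum=509, line_sum=3443, refused_sum=4830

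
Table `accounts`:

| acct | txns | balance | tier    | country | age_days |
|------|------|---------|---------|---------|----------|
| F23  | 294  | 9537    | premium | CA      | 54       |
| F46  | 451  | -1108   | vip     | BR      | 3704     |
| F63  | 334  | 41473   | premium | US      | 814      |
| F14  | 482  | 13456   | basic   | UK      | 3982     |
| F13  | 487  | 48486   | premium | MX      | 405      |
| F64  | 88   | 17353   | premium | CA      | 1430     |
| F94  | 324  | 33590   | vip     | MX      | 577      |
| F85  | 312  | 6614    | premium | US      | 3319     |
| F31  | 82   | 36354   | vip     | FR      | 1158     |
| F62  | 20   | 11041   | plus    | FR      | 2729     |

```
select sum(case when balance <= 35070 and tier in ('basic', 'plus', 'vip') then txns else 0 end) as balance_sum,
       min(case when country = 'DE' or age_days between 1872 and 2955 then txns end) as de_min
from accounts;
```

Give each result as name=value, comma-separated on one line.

balance_sum=1277, de_min=20

[balance_sum: balance <= 35070 and tier in ('basic', 'plus', 'vip')]
acct=F23: ✗
acct=F46: ✓ → 451
acct=F63: ✗
acct=F14: ✓ → 482
acct=F13: ✗
acct=F64: ✗
acct=F94: ✓ → 324
acct=F85: ✗
acct=F31: ✗
acct=F62: ✓ → 20
balance_sum = 451 + 482 + 324 + 20 = 1277
—
[de_min: country = 'DE' or age_days between 1872 and 2955]
acct=F23: ✗
acct=F46: ✗
acct=F63: ✗
acct=F14: ✗
acct=F13: ✗
acct=F64: ✗
acct=F94: ✗
acct=F85: ✗
acct=F31: ✗
acct=F62: ✓ → 20
de_min = MIN(20) = 20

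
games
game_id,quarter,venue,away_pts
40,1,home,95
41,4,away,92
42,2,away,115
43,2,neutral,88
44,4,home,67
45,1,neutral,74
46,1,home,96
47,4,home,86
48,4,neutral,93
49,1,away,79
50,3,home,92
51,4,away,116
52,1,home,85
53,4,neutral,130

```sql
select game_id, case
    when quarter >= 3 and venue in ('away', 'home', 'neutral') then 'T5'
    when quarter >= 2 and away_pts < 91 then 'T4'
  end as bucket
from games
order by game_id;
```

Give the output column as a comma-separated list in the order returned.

NULL, T5, NULL, T4, T5, NULL, NULL, T5, T5, NULL, T5, T5, NULL, T5

game_id=40: (no match → NULL) → NULL
game_id=41: quarter >= 3 and venue in ('away', 'home', 'neutral') → T5
game_id=42: (no match → NULL) → NULL
game_id=43: quarter >= 2 and away_pts < 91 → T4
game_id=44: quarter >= 3 and venue in ('away', 'home', 'neutral') → T5
game_id=45: (no match → NULL) → NULL
game_id=46: (no match → NULL) → NULL
game_id=47: quarter >= 3 and venue in ('away', 'home', 'neutral') → T5
game_id=48: quarter >= 3 and venue in ('away', 'home', 'neutral') → T5
game_id=49: (no match → NULL) → NULL
game_id=50: quarter >= 3 and venue in ('away', 'home', 'neutral') → T5
game_id=51: quarter >= 3 and venue in ('away', 'home', 'neutral') → T5
game_id=52: (no match → NULL) → NULL
game_id=53: quarter >= 3 and venue in ('away', 'home', 'neutral') → T5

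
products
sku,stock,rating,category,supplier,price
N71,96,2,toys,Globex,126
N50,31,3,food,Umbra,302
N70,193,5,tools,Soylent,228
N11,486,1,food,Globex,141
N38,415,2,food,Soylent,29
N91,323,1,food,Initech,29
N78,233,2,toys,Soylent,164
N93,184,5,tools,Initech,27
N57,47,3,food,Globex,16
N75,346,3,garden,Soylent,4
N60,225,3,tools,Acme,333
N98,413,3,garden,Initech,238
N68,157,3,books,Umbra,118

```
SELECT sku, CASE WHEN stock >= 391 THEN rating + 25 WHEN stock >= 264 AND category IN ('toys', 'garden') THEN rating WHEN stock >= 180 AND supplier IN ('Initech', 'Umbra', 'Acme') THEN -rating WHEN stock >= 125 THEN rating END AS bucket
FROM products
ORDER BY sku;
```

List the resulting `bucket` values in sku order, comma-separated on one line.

sku=N11: stock >= 391 → 26
sku=N38: stock >= 391 → 27
sku=N50: (no match → NULL) → NULL
sku=N57: (no match → NULL) → NULL
sku=N60: stock >= 180 AND supplier IN ('Initech', 'Umbra', 'Acme') → -3
sku=N68: stock >= 125 → 3
sku=N70: stock >= 125 → 5
sku=N71: (no match → NULL) → NULL
sku=N75: stock >= 264 AND category IN ('toys', 'garden') → 3
sku=N78: stock >= 125 → 2
sku=N91: stock >= 180 AND supplier IN ('Initech', 'Umbra', 'Acme') → -1
sku=N93: stock >= 180 AND supplier IN ('Initech', 'Umbra', 'Acme') → -5
sku=N98: stock >= 391 → 28

26, 27, NULL, NULL, -3, 3, 5, NULL, 3, 2, -1, -5, 28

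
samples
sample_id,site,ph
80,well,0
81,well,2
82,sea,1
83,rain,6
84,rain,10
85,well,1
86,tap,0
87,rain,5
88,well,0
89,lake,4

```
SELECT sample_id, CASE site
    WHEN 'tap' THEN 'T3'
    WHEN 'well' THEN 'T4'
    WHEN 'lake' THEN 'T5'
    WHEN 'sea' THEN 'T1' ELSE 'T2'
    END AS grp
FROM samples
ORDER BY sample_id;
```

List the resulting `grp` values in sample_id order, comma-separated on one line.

sample_id=80: site='well' → T4
sample_id=81: site='well' → T4
sample_id=82: site='sea' → T1
sample_id=83: ELSE → T2
sample_id=84: ELSE → T2
sample_id=85: site='well' → T4
sample_id=86: site='tap' → T3
sample_id=87: ELSE → T2
sample_id=88: site='well' → T4
sample_id=89: site='lake' → T5

T4, T4, T1, T2, T2, T4, T3, T2, T4, T5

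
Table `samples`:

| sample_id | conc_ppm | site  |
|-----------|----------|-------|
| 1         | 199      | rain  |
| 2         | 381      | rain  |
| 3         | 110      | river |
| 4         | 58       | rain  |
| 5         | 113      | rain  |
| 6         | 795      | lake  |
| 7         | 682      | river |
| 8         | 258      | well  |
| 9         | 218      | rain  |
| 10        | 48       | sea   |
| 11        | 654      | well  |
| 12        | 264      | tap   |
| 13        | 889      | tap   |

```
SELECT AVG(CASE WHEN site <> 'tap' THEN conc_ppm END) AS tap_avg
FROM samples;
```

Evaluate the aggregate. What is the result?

319.6363636364

sample_id=1: ✓ → 199
sample_id=2: ✓ → 381
sample_id=3: ✓ → 110
sample_id=4: ✓ → 58
sample_id=5: ✓ → 113
sample_id=6: ✓ → 795
sample_id=7: ✓ → 682
sample_id=8: ✓ → 258
sample_id=9: ✓ → 218
sample_id=10: ✓ → 48
sample_id=11: ✓ → 654
sample_id=12: ✗
sample_id=13: ✗
tap_avg = (199 + 381 + 110 + 58 + 113 + 795 + 682 + 258 + 218 + 48 + 654) / 11 = 319.6363636364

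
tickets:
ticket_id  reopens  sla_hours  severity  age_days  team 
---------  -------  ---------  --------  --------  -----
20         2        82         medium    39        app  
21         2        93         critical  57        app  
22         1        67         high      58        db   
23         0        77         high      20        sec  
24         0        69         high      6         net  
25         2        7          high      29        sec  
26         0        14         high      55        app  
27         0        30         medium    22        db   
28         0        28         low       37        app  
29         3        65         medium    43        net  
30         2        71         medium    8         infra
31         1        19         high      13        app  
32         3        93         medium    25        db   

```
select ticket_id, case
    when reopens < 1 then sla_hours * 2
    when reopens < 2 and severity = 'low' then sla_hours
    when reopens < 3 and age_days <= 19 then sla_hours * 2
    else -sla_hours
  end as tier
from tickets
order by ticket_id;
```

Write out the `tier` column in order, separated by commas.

ticket_id=20: ELSE → -82
ticket_id=21: ELSE → -93
ticket_id=22: ELSE → -67
ticket_id=23: reopens < 1 → 154
ticket_id=24: reopens < 1 → 138
ticket_id=25: ELSE → -7
ticket_id=26: reopens < 1 → 28
ticket_id=27: reopens < 1 → 60
ticket_id=28: reopens < 1 → 56
ticket_id=29: ELSE → -65
ticket_id=30: reopens < 3 and age_days <= 19 → 142
ticket_id=31: reopens < 3 and age_days <= 19 → 38
ticket_id=32: ELSE → -93

-82, -93, -67, 154, 138, -7, 28, 60, 56, -65, 142, 38, -93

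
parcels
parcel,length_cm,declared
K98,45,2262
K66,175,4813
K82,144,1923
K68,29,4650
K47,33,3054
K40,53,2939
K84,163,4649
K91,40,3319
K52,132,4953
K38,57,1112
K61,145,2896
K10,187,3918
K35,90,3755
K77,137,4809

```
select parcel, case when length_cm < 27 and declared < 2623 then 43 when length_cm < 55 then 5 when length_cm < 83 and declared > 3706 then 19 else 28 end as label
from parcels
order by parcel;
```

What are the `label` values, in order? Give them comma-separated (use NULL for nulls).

28, 28, 28, 5, 5, 28, 28, 28, 5, 28, 28, 28, 5, 5

parcel=K10: ELSE → 28
parcel=K35: ELSE → 28
parcel=K38: ELSE → 28
parcel=K40: length_cm < 55 → 5
parcel=K47: length_cm < 55 → 5
parcel=K52: ELSE → 28
parcel=K61: ELSE → 28
parcel=K66: ELSE → 28
parcel=K68: length_cm < 55 → 5
parcel=K77: ELSE → 28
parcel=K82: ELSE → 28
parcel=K84: ELSE → 28
parcel=K91: length_cm < 55 → 5
parcel=K98: length_cm < 55 → 5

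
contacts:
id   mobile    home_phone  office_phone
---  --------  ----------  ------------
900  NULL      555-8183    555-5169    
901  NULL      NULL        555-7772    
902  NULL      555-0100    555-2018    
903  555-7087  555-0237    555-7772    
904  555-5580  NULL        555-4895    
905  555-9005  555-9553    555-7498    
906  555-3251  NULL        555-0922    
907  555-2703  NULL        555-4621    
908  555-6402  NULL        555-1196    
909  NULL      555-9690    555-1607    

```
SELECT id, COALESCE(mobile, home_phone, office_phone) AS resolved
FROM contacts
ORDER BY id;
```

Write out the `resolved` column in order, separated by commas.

555-8183, 555-7772, 555-0100, 555-7087, 555-5580, 555-9005, 555-3251, 555-2703, 555-6402, 555-9690

id=900: mobile=NULL, home_phone=555-8183 → 555-8183
id=901: mobile=NULL, home_phone=NULL, office_phone=555-7772 → 555-7772
id=902: mobile=NULL, home_phone=555-0100 → 555-0100
id=903: mobile=555-7087 → 555-7087
id=904: mobile=555-5580 → 555-5580
id=905: mobile=555-9005 → 555-9005
id=906: mobile=555-3251 → 555-3251
id=907: mobile=555-2703 → 555-2703
id=908: mobile=555-6402 → 555-6402
id=909: mobile=NULL, home_phone=555-9690 → 555-9690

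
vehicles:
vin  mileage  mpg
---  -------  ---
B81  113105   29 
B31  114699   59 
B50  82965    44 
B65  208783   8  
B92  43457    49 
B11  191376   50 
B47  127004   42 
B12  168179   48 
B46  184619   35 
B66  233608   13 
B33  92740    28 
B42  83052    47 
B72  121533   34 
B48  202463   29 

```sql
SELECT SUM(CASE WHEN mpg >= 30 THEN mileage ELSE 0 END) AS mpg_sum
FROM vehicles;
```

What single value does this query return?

1116884

vin=B81: ✗
vin=B31: ✓ → 114699
vin=B50: ✓ → 82965
vin=B65: ✗
vin=B92: ✓ → 43457
vin=B11: ✓ → 191376
vin=B47: ✓ → 127004
vin=B12: ✓ → 168179
vin=B46: ✓ → 184619
vin=B66: ✗
vin=B33: ✗
vin=B42: ✓ → 83052
vin=B72: ✓ → 121533
vin=B48: ✗
mpg_sum = 114699 + 82965 + 43457 + 191376 + 127004 + 168179 + 184619 + 83052 + 121533 = 1116884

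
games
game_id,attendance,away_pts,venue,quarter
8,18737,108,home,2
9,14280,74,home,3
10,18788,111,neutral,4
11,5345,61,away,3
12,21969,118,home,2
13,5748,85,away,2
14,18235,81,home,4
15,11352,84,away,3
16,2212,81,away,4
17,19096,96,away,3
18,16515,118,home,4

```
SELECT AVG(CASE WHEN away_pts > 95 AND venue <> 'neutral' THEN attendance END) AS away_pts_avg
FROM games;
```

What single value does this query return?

game_id=8: ✓ → 18737
game_id=9: ✗
game_id=10: ✗
game_id=11: ✗
game_id=12: ✓ → 21969
game_id=13: ✗
game_id=14: ✗
game_id=15: ✗
game_id=16: ✗
game_id=17: ✓ → 19096
game_id=18: ✓ → 16515
away_pts_avg = (18737 + 21969 + 19096 + 16515) / 4 = 19079.25

19079.25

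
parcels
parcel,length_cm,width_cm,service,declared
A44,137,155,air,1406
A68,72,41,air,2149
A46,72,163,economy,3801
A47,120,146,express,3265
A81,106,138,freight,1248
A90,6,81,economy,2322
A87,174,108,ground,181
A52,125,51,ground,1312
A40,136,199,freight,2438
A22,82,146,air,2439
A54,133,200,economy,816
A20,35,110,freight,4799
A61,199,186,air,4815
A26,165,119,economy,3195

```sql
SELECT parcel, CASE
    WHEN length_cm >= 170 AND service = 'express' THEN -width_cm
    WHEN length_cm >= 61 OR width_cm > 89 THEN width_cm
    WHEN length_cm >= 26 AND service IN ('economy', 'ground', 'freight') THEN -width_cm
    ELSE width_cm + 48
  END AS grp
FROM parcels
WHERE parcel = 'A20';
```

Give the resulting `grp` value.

110

parcel = A20: length_cm=35, width_cm=110, service=freight, declared=4799.
length_cm >= 170 AND service = 'express' → false
length_cm >= 61 OR width_cm > 89 → true → 110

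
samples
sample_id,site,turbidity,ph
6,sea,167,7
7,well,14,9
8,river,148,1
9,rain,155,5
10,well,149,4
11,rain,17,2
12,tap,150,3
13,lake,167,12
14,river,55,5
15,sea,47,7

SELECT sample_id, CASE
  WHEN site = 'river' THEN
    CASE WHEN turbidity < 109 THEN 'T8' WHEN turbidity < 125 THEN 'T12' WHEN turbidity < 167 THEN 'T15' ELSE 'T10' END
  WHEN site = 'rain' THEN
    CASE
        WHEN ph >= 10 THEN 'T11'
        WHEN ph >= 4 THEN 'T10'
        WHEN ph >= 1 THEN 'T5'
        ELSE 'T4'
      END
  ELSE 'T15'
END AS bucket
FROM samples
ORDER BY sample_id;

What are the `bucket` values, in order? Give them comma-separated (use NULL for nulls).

T15, T15, T15, T10, T15, T5, T15, T15, T8, T15

sample_id=6: site='sea' → outer ELSE → T15
sample_id=7: site='well' → outer ELSE → T15
sample_id=8: site='river' → inner[turbidity < 167] → T15
sample_id=9: site='rain' → inner[ph >= 4] → T10
sample_id=10: site='well' → outer ELSE → T15
sample_id=11: site='rain' → inner[ph >= 1] → T5
sample_id=12: site='tap' → outer ELSE → T15
sample_id=13: site='lake' → outer ELSE → T15
sample_id=14: site='river' → inner[turbidity < 109] → T8
sample_id=15: site='sea' → outer ELSE → T15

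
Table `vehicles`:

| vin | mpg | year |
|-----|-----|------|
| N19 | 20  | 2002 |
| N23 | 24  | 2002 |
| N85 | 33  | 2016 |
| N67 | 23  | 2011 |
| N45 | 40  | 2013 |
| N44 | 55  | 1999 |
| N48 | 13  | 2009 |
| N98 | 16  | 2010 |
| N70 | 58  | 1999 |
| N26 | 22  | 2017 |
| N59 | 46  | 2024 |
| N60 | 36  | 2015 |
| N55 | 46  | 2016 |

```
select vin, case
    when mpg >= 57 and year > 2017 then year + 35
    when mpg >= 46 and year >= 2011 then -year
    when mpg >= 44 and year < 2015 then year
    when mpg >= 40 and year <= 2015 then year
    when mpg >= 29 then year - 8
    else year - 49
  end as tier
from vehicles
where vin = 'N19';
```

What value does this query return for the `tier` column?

vin = N19: mpg=20, year=2002.
mpg >= 57 and year > 2017 → false
mpg >= 46 and year >= 2011 → false
mpg >= 44 and year < 2015 → false
mpg >= 40 and year <= 2015 → false
mpg >= 29 → false
No prior WHEN matched → ELSE → 1953

1953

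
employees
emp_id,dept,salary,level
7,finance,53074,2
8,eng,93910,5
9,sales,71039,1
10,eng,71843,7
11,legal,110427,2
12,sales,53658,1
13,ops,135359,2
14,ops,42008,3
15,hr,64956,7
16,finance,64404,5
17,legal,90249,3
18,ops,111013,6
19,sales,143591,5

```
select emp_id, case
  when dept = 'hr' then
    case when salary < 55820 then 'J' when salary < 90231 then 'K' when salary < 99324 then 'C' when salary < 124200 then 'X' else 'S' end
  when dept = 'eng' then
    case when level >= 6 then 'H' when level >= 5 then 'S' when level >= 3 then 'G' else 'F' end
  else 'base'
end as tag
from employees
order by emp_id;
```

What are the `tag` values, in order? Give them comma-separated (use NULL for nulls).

base, S, base, H, base, base, base, base, K, base, base, base, base

emp_id=7: dept='finance' → outer ELSE → base
emp_id=8: dept='eng' → inner[level >= 5] → S
emp_id=9: dept='sales' → outer ELSE → base
emp_id=10: dept='eng' → inner[level >= 6] → H
emp_id=11: dept='legal' → outer ELSE → base
emp_id=12: dept='sales' → outer ELSE → base
emp_id=13: dept='ops' → outer ELSE → base
emp_id=14: dept='ops' → outer ELSE → base
emp_id=15: dept='hr' → inner[salary < 90231] → K
emp_id=16: dept='finance' → outer ELSE → base
emp_id=17: dept='legal' → outer ELSE → base
emp_id=18: dept='ops' → outer ELSE → base
emp_id=19: dept='sales' → outer ELSE → base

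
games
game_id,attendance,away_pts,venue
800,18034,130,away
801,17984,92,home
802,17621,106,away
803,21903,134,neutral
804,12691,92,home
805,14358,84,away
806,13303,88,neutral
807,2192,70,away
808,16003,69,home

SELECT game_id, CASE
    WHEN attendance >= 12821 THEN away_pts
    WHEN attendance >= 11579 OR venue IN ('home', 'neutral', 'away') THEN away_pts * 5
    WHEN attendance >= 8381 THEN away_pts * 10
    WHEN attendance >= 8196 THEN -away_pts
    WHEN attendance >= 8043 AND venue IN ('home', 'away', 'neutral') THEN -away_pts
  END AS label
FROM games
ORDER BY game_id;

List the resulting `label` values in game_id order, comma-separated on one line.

game_id=800: attendance >= 12821 → 130
game_id=801: attendance >= 12821 → 92
game_id=802: attendance >= 12821 → 106
game_id=803: attendance >= 12821 → 134
game_id=804: attendance >= 11579 OR venue IN ('home', 'neutral', 'away') → 460
game_id=805: attendance >= 12821 → 84
game_id=806: attendance >= 12821 → 88
game_id=807: attendance >= 11579 OR venue IN ('home', 'neutral', 'away') → 350
game_id=808: attendance >= 12821 → 69

130, 92, 106, 134, 460, 84, 88, 350, 69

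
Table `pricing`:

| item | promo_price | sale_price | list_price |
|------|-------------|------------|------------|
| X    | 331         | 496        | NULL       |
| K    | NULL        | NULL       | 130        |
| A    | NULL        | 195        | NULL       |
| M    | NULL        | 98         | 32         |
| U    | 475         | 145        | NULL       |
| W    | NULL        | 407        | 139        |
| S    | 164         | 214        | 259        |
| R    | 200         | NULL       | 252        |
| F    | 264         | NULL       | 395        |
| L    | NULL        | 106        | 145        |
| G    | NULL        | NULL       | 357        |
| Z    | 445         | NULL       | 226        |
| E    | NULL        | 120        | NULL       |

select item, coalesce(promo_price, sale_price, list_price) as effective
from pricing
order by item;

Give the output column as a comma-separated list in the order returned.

195, 120, 264, 357, 130, 106, 98, 200, 164, 475, 407, 331, 445

item=A: promo_price=NULL, sale_price=195 → 195
item=E: promo_price=NULL, sale_price=120 → 120
item=F: promo_price=264 → 264
item=G: promo_price=NULL, sale_price=NULL, list_price=357 → 357
item=K: promo_price=NULL, sale_price=NULL, list_price=130 → 130
item=L: promo_price=NULL, sale_price=106 → 106
item=M: promo_price=NULL, sale_price=98 → 98
item=R: promo_price=200 → 200
item=S: promo_price=164 → 164
item=U: promo_price=475 → 475
item=W: promo_price=NULL, sale_price=407 → 407
item=X: promo_price=331 → 331
item=Z: promo_price=445 → 445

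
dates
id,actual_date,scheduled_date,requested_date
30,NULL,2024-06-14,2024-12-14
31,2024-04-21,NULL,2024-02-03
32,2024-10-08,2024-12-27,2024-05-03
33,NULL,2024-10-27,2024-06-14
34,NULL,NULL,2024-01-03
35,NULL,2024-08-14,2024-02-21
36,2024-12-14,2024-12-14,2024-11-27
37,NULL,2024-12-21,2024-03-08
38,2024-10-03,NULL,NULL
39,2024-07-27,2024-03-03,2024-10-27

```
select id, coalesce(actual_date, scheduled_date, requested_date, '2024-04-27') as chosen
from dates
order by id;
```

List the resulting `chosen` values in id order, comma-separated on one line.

2024-06-14, 2024-04-21, 2024-10-08, 2024-10-27, 2024-01-03, 2024-08-14, 2024-12-14, 2024-12-21, 2024-10-03, 2024-07-27

id=30: actual_date=NULL, scheduled_date=2024-06-14 → 2024-06-14
id=31: actual_date=2024-04-21 → 2024-04-21
id=32: actual_date=2024-10-08 → 2024-10-08
id=33: actual_date=NULL, scheduled_date=2024-10-27 → 2024-10-27
id=34: actual_date=NULL, scheduled_date=NULL, requested_date=2024-01-03 → 2024-01-03
id=35: actual_date=NULL, scheduled_date=2024-08-14 → 2024-08-14
id=36: actual_date=2024-12-14 → 2024-12-14
id=37: actual_date=NULL, scheduled_date=2024-12-21 → 2024-12-21
id=38: actual_date=2024-10-03 → 2024-10-03
id=39: actual_date=2024-07-27 → 2024-07-27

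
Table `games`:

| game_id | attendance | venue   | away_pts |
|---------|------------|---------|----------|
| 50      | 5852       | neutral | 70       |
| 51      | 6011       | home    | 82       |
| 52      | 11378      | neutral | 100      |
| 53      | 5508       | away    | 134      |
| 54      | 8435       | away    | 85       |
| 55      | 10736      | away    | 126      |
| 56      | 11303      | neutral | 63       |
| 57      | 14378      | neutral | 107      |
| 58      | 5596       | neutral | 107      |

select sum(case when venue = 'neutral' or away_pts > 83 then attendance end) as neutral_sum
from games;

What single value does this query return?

73186

game_id=50: ✓ → 5852
game_id=51: ✗
game_id=52: ✓ → 11378
game_id=53: ✓ → 5508
game_id=54: ✓ → 8435
game_id=55: ✓ → 10736
game_id=56: ✓ → 11303
game_id=57: ✓ → 14378
game_id=58: ✓ → 5596
neutral_sum = 5852 + 11378 + 5508 + 8435 + 10736 + 11303 + 14378 + 5596 = 73186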